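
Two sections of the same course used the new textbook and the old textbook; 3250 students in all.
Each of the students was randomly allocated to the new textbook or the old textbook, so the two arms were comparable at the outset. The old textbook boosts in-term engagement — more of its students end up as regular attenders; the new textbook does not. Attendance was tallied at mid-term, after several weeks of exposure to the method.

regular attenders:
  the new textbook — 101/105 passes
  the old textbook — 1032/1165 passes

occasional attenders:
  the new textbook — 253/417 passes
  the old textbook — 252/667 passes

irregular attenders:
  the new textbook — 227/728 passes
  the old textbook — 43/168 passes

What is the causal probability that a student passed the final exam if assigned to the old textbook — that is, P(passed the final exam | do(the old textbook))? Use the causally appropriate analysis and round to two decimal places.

0.66

Within every mid-term attendance level the new textbook has the higher rate, yet pooled the old textbook does — Simpson's reversal.
Mid-term attendance is downstream of the teaching method. One should not condition on a consequence of treatment, so the overall rates are the right comparison.
So P(outcome | do(the old textbook)) is just the pooled rate for the old textbook: 1327/2000 = 0.663.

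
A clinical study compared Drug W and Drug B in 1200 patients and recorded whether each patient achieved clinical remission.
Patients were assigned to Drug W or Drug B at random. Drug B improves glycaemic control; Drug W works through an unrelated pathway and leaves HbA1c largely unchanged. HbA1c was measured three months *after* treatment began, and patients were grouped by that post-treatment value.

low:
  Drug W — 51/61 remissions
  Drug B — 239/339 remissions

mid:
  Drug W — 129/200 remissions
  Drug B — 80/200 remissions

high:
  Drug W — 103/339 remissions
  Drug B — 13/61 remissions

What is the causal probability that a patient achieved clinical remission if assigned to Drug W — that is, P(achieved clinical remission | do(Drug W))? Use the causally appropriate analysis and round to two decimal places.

0.47

HbA1c is downstream of the drug. One should not condition on a consequence of treatment, so the overall rates are the right comparison.
So P(outcome | do(Drug W)) is just the pooled rate for Drug W: 283/600 = 0.472.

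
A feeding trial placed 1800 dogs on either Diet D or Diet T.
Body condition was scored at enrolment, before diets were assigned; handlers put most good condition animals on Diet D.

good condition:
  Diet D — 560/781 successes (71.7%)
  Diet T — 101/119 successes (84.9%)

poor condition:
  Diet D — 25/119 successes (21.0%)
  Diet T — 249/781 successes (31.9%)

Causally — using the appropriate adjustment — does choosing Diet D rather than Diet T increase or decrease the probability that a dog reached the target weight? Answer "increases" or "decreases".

decreases

The starting body condition-specific comparison favours Diet T throughout, but the pooled figures favour Diet D. The question is whether to condition on starting body condition.
Starting body condition satisfies the back-door criterion: it is not a descendant of the diet, and it blocks the spurious path from diet to outcome. Adjusting for it (i.e., using the within-starting body condition rates) gives the causal effect.
Within each level — good condition: 71.7% vs 84.9%; poor condition: 21.0% vs 31.9% — Diet T is higher every time.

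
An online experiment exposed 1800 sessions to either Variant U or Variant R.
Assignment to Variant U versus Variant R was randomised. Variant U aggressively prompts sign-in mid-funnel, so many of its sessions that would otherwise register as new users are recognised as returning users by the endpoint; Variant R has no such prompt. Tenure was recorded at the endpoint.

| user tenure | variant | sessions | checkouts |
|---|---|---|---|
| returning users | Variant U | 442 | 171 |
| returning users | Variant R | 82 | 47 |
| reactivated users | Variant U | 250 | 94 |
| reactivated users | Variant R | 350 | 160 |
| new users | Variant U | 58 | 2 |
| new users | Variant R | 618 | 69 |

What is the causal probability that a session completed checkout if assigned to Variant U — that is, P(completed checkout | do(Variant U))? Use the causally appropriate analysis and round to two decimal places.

The distribution of user tenure is itself part of what the variant does — it is an intermediate outcome. Holding it fixed would remove that part of the effect; the total effect is the pooled difference.
So P(outcome | do(Variant U)) is just the pooled rate for Variant U: 267/750 = 0.356.

0.36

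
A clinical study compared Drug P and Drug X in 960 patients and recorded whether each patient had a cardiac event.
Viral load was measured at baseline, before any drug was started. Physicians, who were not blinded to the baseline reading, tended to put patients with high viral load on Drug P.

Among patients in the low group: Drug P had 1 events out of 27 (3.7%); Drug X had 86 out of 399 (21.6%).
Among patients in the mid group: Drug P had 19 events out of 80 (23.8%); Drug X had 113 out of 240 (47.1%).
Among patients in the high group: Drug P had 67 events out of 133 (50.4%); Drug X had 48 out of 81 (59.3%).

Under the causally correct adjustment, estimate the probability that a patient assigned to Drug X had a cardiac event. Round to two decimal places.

Drug P is lower inside every viral load stratum but Drug X is lower in aggregate. Whether to stratify depends on how viral load relates to the drug.
Nothing the drug does changes viral load; the imbalance is an allocation artefact. With viral load also predicting the outcome, the pooled figure is confounded, and the within-stratum comparison is the causal one.
Standardising Drug X to the population viral load mix: 0.444·86/399 + 0.333·113/240 + 0.223·48/81 = 0.385.

0.38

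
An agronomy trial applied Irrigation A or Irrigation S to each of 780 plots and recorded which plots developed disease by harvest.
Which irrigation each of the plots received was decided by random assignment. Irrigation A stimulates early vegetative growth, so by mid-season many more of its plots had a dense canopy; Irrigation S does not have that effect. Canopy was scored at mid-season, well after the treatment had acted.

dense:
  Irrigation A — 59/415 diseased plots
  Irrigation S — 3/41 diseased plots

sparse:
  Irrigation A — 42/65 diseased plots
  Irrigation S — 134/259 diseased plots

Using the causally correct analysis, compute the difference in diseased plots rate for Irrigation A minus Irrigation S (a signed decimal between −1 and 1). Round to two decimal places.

-0.25

Mid-season canopy is recorded after the irrigation and is itself shifted by it — it sits on the causal path from irrigation to outcome. Conditioning on a mediator would strip out part of the effect we want; the pooled comparison gives the total causal effect.
The causal difference is the pooled difference: 0.210 − 0.457 = -0.246.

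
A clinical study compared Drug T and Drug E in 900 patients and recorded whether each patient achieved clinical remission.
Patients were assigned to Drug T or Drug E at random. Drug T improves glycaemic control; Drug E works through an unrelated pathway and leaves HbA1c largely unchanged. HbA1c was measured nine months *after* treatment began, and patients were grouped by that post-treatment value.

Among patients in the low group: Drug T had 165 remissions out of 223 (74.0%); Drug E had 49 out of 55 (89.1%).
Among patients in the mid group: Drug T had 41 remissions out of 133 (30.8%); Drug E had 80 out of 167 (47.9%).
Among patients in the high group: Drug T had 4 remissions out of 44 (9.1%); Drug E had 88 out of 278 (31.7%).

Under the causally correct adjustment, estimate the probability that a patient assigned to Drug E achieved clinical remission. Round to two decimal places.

HbA1c here is a post-treatment variable shaped by the drug; conditioning on it would introduce bias rather than remove it. The overall comparison is the causal one.
So P(outcome | do(Drug E)) is just the pooled rate for Drug E: 217/500 = 0.434.

0.43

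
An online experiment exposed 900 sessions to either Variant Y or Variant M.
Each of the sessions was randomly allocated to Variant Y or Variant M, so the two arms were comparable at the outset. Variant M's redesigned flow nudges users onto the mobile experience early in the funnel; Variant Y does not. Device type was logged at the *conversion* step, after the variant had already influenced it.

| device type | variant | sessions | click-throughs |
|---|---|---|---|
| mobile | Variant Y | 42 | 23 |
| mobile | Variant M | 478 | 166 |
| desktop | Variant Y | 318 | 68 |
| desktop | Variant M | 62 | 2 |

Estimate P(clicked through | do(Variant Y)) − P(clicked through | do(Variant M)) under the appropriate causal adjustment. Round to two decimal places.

-0.06

Device type lies on the pathway variant → device type → outcome, so adjusting for it blocks the indirect effect. For the total causal effect of variant, use the unadjusted pooled rates.
The causal difference is the pooled difference: 0.253 − 0.311 = -0.058.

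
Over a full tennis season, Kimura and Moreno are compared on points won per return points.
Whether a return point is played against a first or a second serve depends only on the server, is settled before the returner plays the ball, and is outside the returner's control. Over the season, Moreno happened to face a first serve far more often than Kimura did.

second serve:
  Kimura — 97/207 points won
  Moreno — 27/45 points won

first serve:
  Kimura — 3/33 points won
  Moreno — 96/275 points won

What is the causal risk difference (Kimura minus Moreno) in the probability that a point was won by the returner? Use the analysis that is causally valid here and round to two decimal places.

-0.20

Within every serve type level Moreno has the higher rate, yet pooled Kimura does — Simpson's reversal.
Nothing the player does changes serve type; the imbalance is an allocation artefact. With serve type also predicting the outcome, the pooled figure is confounded, and the within-stratum comparison is the causal one.
Adjusting over the population distribution of serve type: 0.450·(0.469−0.600) + 0.550·(0.091−0.349) = -0.201.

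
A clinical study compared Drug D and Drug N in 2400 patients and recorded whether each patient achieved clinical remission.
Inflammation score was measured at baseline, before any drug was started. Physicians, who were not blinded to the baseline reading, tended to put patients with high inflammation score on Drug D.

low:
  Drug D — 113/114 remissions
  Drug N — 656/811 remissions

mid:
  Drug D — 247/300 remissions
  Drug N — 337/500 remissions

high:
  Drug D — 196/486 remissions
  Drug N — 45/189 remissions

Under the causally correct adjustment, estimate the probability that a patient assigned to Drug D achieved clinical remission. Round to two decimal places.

Nothing the drug does changes inflammation score; the imbalance is an allocation artefact. With inflammation score also predicting the outcome, the pooled figure is confounded, and the within-stratum comparison is the causal one.
Standardising Drug D to the population inflammation score mix: 0.385·113/114 + 0.333·247/300 + 0.281·196/486 = 0.770.

0.77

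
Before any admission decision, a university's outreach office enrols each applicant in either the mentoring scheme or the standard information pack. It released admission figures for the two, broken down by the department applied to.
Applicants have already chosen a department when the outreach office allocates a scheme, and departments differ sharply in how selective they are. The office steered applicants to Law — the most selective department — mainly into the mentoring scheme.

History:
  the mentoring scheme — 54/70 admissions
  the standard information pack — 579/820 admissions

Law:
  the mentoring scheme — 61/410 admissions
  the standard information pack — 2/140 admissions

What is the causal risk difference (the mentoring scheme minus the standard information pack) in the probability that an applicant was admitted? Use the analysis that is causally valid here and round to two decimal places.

The stratified and pooled comparisons disagree (the mentoring scheme wins within each department; the standard information pack wins overall), so the answer turns on the causal role of department.
Since department is a pre-existing factor (not a product of the outreach scheme) and it affects the outcome on its own, it is a confounder. The stratified rates, not the pooled rate, identify the causal effect.
Adjusting over the population distribution of department: 0.618·(0.771−0.706) + 0.382·(0.149−0.014) = +0.092.

+0.09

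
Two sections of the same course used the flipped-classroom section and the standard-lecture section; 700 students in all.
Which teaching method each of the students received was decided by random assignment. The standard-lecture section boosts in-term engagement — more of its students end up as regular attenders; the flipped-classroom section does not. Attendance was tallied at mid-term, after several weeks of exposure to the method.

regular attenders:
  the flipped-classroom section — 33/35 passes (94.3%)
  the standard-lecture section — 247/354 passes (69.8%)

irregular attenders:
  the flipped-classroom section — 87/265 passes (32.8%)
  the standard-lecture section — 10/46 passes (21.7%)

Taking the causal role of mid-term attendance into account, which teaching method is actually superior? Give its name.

the standard-lecture section

The distribution of mid-term attendance is itself part of what the teaching method does — it is an intermediate outcome. Holding it fixed would remove that part of the effect; the total effect is the pooled difference.
Pooled: the flipped-classroom section 40.0% vs the standard-lecture section 64.2%; the standard-lecture section is higher overall.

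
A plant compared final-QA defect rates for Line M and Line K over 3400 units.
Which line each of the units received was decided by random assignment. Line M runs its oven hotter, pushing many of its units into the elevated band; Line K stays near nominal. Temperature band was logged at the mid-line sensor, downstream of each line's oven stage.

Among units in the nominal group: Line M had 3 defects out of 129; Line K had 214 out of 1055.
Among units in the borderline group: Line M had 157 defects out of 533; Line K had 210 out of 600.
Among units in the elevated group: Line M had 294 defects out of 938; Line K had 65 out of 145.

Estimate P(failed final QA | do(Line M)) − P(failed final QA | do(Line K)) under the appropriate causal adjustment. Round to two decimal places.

Stratifying would compare lines among units the lines themselves sorted into in-process temperature band groups — a form of selection on an intermediate. The unconditioned pooled rates give the total causal effect.
The causal difference is the pooled difference: 0.284 − 0.272 = +0.012.

+0.01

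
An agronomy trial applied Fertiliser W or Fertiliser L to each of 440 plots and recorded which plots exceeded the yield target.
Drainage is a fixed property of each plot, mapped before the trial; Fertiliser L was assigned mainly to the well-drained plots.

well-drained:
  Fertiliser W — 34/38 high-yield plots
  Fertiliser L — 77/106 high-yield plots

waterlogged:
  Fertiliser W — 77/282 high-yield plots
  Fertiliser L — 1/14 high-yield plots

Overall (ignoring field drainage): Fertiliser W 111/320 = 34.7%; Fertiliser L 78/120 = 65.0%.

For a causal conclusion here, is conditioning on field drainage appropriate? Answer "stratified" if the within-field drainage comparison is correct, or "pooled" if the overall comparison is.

Field drainage satisfies the back-door criterion: it is not a descendant of the fertiliser, and it blocks the spurious path from fertiliser to outcome. Adjusting for it (i.e., using the within-field drainage rates) gives the causal effect.
Within each level — well-drained: 89.5% vs 72.6%; waterlogged: 27.3% vs 7.1% — Fertiliser W is higher every time.

stratified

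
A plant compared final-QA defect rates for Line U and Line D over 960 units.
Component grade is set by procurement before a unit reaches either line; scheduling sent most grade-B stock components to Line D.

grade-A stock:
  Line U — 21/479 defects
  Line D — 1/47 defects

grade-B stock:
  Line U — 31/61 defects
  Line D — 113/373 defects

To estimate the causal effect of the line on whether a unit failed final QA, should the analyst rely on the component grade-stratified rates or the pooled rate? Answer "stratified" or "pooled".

stratified

Within every component grade level Line D has the lower rate, yet pooled Line U does — Simpson's reversal.
The imbalance in component grade arose from how units were allocated, not from anything the line did; and component grade independently affects the outcome. The pooled gap is confounded — condition on component grade.
Within each level — grade-A stock: 4.4% vs 2.1%; grade-B stock: 50.8% vs 30.3% — Line D is lower every time.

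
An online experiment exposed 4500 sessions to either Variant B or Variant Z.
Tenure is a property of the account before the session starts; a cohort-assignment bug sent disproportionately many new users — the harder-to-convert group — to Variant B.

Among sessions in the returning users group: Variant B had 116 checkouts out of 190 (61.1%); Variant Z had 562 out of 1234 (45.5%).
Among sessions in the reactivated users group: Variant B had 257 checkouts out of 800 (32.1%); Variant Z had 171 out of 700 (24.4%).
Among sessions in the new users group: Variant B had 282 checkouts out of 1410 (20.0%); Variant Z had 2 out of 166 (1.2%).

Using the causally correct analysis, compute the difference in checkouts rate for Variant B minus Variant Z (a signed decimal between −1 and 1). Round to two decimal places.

User tenure differs across variants for reasons unrelated to any effect of the variant itself, and it separately predicts the outcome — a classic confounder. We must compare within user tenure levels.
Adjusting over the population distribution of user tenure: 0.316·(0.611−0.455) + 0.333·(0.321−0.244) + 0.350·(0.200−0.012) = +0.141.

+0.14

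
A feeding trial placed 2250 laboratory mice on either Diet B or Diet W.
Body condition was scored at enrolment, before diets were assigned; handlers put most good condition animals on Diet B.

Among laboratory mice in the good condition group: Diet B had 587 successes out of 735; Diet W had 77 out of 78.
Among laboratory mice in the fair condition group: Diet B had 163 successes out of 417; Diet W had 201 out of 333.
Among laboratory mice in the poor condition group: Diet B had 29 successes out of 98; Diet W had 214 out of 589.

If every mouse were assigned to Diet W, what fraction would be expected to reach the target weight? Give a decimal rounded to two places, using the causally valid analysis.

Starting body condition satisfies the back-door criterion: it is not a descendant of the diet, and it blocks the spurious path from diet to outcome. Adjusting for it (i.e., using the within-starting body condition rates) gives the causal effect.
Standardising Diet W to the population starting body condition mix: 0.361·77/78 + 0.333·201/333 + 0.305·214/589 = 0.669.

0.67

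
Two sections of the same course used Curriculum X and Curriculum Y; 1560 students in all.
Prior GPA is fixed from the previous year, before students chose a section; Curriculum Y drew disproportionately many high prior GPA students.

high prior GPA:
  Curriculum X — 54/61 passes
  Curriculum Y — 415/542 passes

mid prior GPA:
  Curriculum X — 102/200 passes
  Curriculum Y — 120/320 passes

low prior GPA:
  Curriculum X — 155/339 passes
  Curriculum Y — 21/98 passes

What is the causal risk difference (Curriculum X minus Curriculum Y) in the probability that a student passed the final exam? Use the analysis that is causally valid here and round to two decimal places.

+0.16

Prior GPA band satisfies the back-door criterion: it is not a descendant of the teaching method, and it blocks the spurious path from teaching method to outcome. Adjusting for it (i.e., using the within-prior GPA band rates) gives the causal effect.
Adjusting over the population distribution of prior GPA band: 0.387·(0.885−0.766) + 0.333·(0.510−0.375) + 0.280·(0.457−0.214) = +0.159.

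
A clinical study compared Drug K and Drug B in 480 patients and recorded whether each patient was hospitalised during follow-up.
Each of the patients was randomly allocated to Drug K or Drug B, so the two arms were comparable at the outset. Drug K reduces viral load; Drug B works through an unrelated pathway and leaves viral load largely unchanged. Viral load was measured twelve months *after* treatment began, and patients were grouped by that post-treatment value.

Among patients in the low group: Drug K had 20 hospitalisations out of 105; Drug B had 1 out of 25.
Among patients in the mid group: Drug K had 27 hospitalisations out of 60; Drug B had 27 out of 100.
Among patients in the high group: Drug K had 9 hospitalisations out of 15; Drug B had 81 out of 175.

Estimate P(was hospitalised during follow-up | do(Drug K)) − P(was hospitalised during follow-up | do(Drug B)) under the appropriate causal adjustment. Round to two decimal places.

Viral load lies on the pathway drug → viral load → outcome, so adjusting for it blocks the indirect effect. For the total causal effect of drug, use the unadjusted pooled rates.
The causal difference is the pooled difference: 0.311 − 0.363 = -0.052.

-0.05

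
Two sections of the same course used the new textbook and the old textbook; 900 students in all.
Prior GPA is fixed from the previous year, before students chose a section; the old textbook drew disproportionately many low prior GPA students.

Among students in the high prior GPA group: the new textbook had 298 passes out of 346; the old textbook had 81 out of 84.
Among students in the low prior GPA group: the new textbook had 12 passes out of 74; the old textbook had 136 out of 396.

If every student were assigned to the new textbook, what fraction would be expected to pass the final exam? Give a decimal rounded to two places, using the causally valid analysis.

Here prior GPA band is a common cause — it drives both which teaching method a case falls under and the outcome. The crude comparison mixes populations; the stratum-specific rates are the causally relevant ones.
Standardising the new textbook to the population prior GPA band mix: 0.478·298/346 + 0.522·12/74 = 0.496.

0.50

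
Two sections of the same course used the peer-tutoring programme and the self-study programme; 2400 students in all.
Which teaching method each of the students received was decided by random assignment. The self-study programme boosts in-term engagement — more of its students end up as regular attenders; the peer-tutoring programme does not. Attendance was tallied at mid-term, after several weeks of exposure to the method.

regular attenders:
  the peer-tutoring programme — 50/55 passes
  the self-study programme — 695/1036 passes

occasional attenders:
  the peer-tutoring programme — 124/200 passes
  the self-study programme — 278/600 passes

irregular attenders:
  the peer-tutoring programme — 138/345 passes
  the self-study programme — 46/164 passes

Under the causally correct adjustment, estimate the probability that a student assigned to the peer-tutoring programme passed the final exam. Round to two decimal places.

0.52

Stratifying would compare teaching methods among students the teaching methods themselves sorted into mid-term attendance groups — a form of selection on an intermediate. The unconditioned pooled rates give the total causal effect.
So P(outcome | do(the peer-tutoring programme)) is just the pooled rate for the peer-tutoring programme: 312/600 = 0.520.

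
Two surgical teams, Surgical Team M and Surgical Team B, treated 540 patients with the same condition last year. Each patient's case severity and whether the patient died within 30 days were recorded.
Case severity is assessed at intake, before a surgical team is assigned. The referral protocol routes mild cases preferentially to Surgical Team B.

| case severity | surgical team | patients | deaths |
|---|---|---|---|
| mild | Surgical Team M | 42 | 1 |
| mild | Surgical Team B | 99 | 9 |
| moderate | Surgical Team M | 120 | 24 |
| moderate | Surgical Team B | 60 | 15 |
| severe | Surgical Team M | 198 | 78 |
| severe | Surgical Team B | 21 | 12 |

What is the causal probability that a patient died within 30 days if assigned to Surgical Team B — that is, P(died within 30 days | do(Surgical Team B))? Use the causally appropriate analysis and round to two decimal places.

Case severity satisfies the back-door criterion: it is not a descendant of the surgical team, and it blocks the spurious path from surgical team to outcome. Adjusting for it (i.e., using the within-case severity rates) gives the causal effect.
Standardising Surgical Team B to the population case severity mix: 0.261·9/99 + 0.333·15/60 + 0.406·12/21 = 0.339.

0.34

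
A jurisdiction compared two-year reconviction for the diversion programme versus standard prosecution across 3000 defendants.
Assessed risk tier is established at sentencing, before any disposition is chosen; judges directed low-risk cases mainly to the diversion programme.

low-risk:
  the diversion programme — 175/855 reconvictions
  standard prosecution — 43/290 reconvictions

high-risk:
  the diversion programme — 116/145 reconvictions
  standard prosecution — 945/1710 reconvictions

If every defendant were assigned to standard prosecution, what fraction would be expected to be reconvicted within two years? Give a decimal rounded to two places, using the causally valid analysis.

Within every assessed risk tier level standard prosecution has the lower rate, yet pooled the diversion programme does — Simpson's reversal.
Assessed risk tier differs across dispositions for reasons unrelated to any effect of the disposition itself, and it separately predicts the outcome — a classic confounder. We must compare within assessed risk tier levels.
Standardising standard prosecution to the population assessed risk tier mix: 0.382·43/290 + 0.618·945/1710 = 0.398.

0.40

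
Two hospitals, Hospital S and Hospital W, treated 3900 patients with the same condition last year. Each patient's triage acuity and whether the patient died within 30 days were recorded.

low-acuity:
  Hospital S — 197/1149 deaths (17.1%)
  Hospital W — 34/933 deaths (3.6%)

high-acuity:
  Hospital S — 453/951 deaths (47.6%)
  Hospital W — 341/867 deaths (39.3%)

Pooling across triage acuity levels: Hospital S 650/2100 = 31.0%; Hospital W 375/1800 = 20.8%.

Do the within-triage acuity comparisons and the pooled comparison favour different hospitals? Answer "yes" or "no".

Within each triage acuity level (low-acuity 17.1% vs 3.6%; high-acuity 47.6% vs 39.3%), Hospital W has the lower rate every time. Pooled: 31.0% vs 20.8% — Hospital W has the lower rate overall. They agree.

no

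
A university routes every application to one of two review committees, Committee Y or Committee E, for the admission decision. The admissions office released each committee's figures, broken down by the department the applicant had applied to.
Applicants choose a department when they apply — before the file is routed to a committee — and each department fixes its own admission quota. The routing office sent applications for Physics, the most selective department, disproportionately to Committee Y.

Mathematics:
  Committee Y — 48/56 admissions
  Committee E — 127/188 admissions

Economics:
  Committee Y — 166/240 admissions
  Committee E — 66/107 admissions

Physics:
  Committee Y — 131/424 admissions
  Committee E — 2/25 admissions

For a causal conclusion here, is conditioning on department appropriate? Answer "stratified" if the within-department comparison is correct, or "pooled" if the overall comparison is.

Nothing the review committee does changes department; the imbalance is an allocation artefact. With department also predicting the outcome, the pooled figure is confounded, and the within-stratum comparison is the causal one.
Within each level — Mathematics: 85.7% vs 67.6%; Economics: 69.2% vs 61.7%; Physics: 30.9% vs 8.0% — Committee Y is higher every time.

stratified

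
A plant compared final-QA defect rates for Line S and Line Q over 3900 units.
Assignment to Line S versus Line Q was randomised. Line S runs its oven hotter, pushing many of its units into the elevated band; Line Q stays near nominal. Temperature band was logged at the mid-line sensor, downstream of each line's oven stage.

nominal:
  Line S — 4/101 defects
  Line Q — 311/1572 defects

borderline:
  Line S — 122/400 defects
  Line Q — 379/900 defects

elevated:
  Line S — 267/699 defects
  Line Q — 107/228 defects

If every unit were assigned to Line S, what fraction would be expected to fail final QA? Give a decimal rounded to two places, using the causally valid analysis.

0.33

Within every in-process temperature band level Line S has the lower rate, yet pooled Line Q does — Simpson's reversal.
The distribution of in-process temperature band is itself part of what the line does — it is an intermediate outcome. Holding it fixed would remove that part of the effect; the total effect is the pooled difference.
So P(outcome | do(Line S)) is just the pooled rate for Line S: 393/1200 = 0.328.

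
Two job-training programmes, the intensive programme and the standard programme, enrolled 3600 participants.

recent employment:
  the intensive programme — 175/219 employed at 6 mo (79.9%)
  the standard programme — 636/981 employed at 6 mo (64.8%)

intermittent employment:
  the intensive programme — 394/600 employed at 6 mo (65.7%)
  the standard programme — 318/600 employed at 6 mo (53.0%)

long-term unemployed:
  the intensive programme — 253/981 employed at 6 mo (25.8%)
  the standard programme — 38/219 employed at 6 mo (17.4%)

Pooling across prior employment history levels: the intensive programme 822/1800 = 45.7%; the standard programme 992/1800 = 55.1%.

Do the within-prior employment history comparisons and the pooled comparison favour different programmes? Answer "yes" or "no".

Within each prior employment history level (recent employment 79.9% vs 64.8%; intermittent employment 65.7% vs 53.0%; long-term unemployed 25.8% vs 17.4%), the intensive programme has the higher rate every time. Pooled: 45.7% vs 55.1% — the standard programme has the higher rate overall. The two comparisons disagree.

yes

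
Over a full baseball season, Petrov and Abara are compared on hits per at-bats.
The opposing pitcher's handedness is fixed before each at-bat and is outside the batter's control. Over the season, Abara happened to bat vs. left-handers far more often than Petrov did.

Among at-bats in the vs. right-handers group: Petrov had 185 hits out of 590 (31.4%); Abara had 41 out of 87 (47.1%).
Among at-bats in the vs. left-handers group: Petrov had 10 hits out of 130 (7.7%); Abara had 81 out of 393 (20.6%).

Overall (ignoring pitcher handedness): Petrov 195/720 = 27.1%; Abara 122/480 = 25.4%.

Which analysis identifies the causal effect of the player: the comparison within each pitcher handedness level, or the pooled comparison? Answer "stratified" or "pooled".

The pitcher handedness-specific comparison favours Abara throughout, but the pooled figures favour Petrov. The question is whether to condition on pitcher handedness.
Pitcher handedness is set before the player has any effect — it is not caused by the player — and it independently drives the outcome. That makes it a confounder, so the causal comparison is within pitcher handedness levels.
Within each level — vs. right-handers: 31.4% vs 47.1%; vs. left-handers: 7.7% vs 20.6% — Abara is higher every time.

stratified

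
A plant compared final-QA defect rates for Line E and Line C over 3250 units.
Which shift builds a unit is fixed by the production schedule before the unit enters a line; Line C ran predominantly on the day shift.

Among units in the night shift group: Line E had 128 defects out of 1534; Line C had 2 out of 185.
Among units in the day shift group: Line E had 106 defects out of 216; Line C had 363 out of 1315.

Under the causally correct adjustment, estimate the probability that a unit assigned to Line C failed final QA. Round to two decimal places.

0.14

The stratified and pooled comparisons disagree (Line C wins within each shift; Line E wins overall), so the answer turns on the causal role of shift.
Nothing the line does changes shift; the imbalance is an allocation artefact. With shift also predicting the outcome, the pooled figure is confounded, and the within-stratum comparison is the causal one.
Standardising Line C to the population shift mix: 0.529·2/185 + 0.471·363/1315 = 0.136.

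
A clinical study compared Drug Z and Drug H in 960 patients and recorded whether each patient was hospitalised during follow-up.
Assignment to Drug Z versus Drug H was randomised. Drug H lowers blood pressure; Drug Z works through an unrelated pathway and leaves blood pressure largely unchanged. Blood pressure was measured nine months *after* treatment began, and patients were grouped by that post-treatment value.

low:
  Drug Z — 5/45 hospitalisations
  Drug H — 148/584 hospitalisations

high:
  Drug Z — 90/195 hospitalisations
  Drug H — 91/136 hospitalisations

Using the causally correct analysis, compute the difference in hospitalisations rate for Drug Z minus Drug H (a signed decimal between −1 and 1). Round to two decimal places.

Blood pressure lies on the pathway drug → blood pressure → outcome, so adjusting for it blocks the indirect effect. For the total causal effect of drug, use the unadjusted pooled rates.
The causal difference is the pooled difference: 0.396 − 0.332 = +0.064.

+0.06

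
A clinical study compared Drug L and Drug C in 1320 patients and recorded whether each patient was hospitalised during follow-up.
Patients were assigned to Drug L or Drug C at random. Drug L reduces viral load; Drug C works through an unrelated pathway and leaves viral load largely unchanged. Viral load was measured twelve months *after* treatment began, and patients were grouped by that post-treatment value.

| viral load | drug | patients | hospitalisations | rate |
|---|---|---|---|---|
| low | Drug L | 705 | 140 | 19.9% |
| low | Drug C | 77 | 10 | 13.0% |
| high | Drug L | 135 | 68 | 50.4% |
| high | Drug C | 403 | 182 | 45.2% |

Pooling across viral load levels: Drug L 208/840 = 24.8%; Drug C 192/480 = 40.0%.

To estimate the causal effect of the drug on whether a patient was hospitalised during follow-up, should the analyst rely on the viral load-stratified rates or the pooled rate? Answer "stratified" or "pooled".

pooled

Because the drug influences viral load, viral load is a post-treatment mediator, not a confounder. Stratifying on it would bias the estimate; the causal effect is the crude pooled difference.
Pooled: Drug L 24.8% vs Drug C 40.0%; Drug L is lower overall.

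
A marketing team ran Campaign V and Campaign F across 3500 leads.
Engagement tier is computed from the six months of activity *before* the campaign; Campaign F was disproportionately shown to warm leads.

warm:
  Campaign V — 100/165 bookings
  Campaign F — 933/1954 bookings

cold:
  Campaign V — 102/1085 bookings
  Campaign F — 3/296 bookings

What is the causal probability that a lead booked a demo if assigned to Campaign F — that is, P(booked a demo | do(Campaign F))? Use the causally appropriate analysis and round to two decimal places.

The stratified and pooled comparisons disagree (Campaign V wins within each engagement tier; Campaign F wins overall), so the answer turns on the causal role of engagement tier.
Engagement tier differs across campaigns for reasons unrelated to any effect of the campaign itself, and it separately predicts the outcome — a classic confounder. We must compare within engagement tier levels.
Standardising Campaign F to the population engagement tier mix: 0.605·933/1954 + 0.395·3/296 = 0.293.

0.29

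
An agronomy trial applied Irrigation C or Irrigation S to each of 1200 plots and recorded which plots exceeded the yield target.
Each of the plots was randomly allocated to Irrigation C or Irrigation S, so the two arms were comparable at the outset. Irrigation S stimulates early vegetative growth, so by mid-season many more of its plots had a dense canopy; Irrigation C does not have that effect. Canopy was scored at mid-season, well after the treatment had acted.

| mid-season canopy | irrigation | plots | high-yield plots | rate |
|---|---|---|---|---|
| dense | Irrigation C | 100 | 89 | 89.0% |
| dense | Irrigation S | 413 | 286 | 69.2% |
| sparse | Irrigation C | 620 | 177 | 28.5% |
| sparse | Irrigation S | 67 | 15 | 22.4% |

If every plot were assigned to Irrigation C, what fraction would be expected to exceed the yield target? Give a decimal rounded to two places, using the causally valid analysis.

Because the irrigation influences mid-season canopy, mid-season canopy is a post-treatment mediator, not a confounder. Stratifying on it would bias the estimate; the causal effect is the crude pooled difference.
So P(outcome | do(Irrigation C)) is just the pooled rate for Irrigation C: 266/720 = 0.369.

0.37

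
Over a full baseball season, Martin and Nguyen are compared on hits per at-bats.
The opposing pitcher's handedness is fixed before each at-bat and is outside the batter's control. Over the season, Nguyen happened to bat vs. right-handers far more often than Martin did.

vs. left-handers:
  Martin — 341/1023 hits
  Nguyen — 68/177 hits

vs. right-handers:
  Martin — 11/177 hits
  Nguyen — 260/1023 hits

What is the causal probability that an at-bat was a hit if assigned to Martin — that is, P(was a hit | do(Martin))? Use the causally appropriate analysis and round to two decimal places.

0.20

Nguyen is higher inside every pitcher handedness stratum but Martin is higher in aggregate. Whether to stratify depends on how pitcher handedness relates to the player.
Here pitcher handedness is a common cause — it drives both which player a case falls under and the outcome. The crude comparison mixes populations; the stratum-specific rates are the causally relevant ones.
Standardising Martin to the population pitcher handedness mix: 0.500·341/1023 + 0.500·11/177 = 0.198.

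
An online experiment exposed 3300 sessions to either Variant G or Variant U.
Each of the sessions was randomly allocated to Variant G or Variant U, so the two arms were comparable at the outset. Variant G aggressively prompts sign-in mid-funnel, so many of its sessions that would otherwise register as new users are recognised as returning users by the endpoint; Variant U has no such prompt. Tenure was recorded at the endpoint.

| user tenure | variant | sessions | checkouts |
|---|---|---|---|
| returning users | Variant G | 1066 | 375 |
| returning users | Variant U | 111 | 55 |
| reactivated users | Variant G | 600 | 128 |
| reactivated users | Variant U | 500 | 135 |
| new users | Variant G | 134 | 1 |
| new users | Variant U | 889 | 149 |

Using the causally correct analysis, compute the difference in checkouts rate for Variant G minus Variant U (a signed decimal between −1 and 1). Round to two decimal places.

The stratified and pooled comparisons disagree (Variant U wins within each user tenure; Variant G wins overall), so the answer turns on the causal role of user tenure.
Because the variant influences user tenure, user tenure is a post-treatment mediator, not a confounder. Stratifying on it would bias the estimate; the causal effect is the crude pooled difference.
The causal difference is the pooled difference: 0.280 − 0.226 = +0.054.

+0.05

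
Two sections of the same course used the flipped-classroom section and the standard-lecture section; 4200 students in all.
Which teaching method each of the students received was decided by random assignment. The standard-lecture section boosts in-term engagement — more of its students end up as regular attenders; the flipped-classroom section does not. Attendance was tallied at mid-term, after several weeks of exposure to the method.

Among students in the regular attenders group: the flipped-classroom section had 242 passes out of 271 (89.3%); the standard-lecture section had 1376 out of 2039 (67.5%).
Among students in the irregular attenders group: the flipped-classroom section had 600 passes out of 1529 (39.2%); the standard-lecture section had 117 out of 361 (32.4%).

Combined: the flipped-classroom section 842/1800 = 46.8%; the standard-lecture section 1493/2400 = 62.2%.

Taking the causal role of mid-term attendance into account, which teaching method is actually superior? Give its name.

Because the teaching method influences mid-term attendance, mid-term attendance is a post-treatment mediator, not a confounder. Stratifying on it would bias the estimate; the causal effect is the crude pooled difference.
Pooled: the flipped-classroom section 46.8% vs the standard-lecture section 62.2%; the standard-lecture section is higher overall.

the standard-lecture section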